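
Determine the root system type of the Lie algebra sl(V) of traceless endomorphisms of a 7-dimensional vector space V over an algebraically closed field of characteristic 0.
This is sl(7), which has dimension 7^2 - 1 = 48 and rank 7 - 1 = 6 (a Cartan subalgebra is the diagonal traceless matrices). In the classification of classical Lie algebras, the special linear algebra sl(n+1) has type A_n; here n = 6, so the Dynkin diagram is a chain of 6 nodes with single edges (A_6). Hence the type is A_6.

A_6 (sl(7))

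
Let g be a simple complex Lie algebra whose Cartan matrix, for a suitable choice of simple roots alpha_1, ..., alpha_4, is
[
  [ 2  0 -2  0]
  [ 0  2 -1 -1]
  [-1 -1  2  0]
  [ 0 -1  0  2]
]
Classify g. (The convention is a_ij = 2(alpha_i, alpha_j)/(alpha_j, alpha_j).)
C_4 (sp(8))

The matrix has rank 4 with 2's on the diagonal. Reading the off-diagonal entries as Dynkin edges (a single edge where a_ij = a_ji = -1; a double or triple edge where a_ij * a_ji = 2 or 3), the diagram is a chain of 4 nodes with a double edge at one end; the terminal node there is the unique long simple root (C_4). One simple-root ordering that puts it in standard form is (alpha_4, alpha_2, alpha_3, alpha_1). So the algebra is type C_4, i.e. sp(8).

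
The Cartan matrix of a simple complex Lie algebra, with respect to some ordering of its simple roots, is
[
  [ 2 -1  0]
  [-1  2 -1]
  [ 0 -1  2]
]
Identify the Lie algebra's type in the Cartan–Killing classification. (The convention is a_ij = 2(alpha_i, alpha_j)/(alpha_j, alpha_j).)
The matrix has rank 3 with 2's on the diagonal. Reading the off-diagonal entries as Dynkin edges (a single edge where a_ij = a_ji = -1; a double or triple edge where a_ij * a_ji = 2 or 3), the diagram is a chain of 3 nodes with single edges (A_3). One simple-root ordering that puts it in standard form is (alpha_3, alpha_2, alpha_1). So the algebra is type A_3, i.e. sl(4).

A_3 (sl(4))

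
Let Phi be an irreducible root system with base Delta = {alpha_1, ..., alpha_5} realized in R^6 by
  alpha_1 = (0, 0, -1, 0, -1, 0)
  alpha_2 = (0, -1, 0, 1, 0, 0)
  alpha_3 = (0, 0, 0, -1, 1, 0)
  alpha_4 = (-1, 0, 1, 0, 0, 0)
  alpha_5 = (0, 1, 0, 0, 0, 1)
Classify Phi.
A_5

Compute the Cartan integers a_ij = 2(alpha_i, alpha_j)/(alpha_j, alpha_j); the resulting 5x5 Cartan matrix is
[[2, 0, -1, -1, 0], [0, 2, -1, 0, -1], [-1, -1, 2, 0, 0], [-1, 0, 0, 2, 0], [0, -1, 0, 0, 2]].
All simple roots have the same length, so the diagram is simply laced. The associated Dynkin diagram is a chain of 5 nodes with single edges (A_5), so the type is A_5 (the algebra sl(6)).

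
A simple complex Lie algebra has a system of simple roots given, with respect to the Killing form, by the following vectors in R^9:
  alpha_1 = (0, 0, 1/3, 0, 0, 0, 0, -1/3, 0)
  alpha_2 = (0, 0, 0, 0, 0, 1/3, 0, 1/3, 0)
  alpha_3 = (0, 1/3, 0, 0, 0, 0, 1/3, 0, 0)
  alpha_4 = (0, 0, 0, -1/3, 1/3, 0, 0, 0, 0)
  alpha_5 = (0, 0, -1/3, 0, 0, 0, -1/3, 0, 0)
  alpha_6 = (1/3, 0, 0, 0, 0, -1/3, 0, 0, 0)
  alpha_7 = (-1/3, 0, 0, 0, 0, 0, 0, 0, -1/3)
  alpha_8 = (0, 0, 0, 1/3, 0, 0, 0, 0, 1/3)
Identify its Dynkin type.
type A_8

Compute the Cartan integers a_ij = 2(alpha_i, alpha_j)/(alpha_j, alpha_j); the resulting 8x8 Cartan matrix is
[[2, -1, 0, 0, -1, 0, 0, 0], [-1, 2, 0, 0, 0, -1, 0, 0], [0, 0, 2, 0, -1, 0, 0, 0], [0, 0, 0, 2, 0, 0, 0, -1], [-1, 0, -1, 0, 2, 0, 0, 0], [0, -1, 0, 0, 0, 2, -1, 0], [0, 0, 0, 0, 0, -1, 2, -1], [0, 0, 0, -1, 0, 0, -1, 2]].
All simple roots have the same length, so the diagram is simply laced. The associated Dynkin diagram is a chain of 8 nodes with single edges (A_8), so the type is A_8 (the algebra sl(9)).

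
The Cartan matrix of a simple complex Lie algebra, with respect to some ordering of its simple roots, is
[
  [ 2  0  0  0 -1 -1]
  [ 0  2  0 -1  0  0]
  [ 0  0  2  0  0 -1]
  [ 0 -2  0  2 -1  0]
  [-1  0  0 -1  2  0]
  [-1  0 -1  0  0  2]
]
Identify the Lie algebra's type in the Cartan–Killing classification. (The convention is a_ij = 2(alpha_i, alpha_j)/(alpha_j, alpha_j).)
B_6 (so(13))

The matrix has rank 6 with 2's on the diagonal. Reading the off-diagonal entries as Dynkin edges (a single edge where a_ij = a_ji = -1; a double or triple edge where a_ij * a_ji = 2 or 3), the diagram is a chain of 6 nodes with a double edge at one end; the terminal node there is the unique short simple root (B_6). One simple-root ordering that puts it in standard form is (alpha_3, alpha_6, alpha_1, alpha_5, alpha_4, alpha_2). So the algebra is type B_6, i.e. so(13).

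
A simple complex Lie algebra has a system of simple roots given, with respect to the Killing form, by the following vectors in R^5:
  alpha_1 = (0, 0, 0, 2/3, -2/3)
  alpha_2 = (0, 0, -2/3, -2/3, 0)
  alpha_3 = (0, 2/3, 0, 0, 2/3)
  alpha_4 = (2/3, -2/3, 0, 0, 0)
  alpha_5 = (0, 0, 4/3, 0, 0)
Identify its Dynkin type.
Compute the Cartan integers a_ij = 2(alpha_i, alpha_j)/(alpha_j, alpha_j); the resulting 5x5 Cartan matrix is
[[2, -1, -1, 0, 0], [-1, 2, 0, 0, -1], [-1, 0, 2, -1, 0], [0, 0, -1, 2, 0], [0, -2, 0, 0, 2]].
The roots have two lengths (squared-length ratio 2:1); the short ones are alpha_{1,2,3,4}. The associated Dynkin diagram is a chain of 5 nodes with a double edge at one end; the terminal node there is the unique long simple root (C_5), so the type is C_5 (the algebra sp(10)).

C_5 (sp(10))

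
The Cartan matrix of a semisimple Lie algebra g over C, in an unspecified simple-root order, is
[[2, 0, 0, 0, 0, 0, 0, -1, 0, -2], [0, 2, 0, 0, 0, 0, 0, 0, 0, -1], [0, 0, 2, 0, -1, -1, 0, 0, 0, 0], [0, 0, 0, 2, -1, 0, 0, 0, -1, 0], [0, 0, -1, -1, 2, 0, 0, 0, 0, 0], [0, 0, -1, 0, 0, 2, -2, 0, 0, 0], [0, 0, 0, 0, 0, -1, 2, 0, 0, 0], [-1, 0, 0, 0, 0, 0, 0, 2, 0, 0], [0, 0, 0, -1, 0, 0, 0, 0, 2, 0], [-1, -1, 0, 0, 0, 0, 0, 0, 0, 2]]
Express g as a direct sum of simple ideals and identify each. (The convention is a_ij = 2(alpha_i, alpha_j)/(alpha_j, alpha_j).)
The diagram associated to this matrix has two connected components: the simple roots {alpha_3, alpha_4, alpha_5, alpha_6, alpha_7, alpha_9} form a chain of 6 nodes with a double edge at one end; the terminal node there is the unique short simple root (B_6), and {alpha_1, alpha_2, alpha_8, alpha_10} form a chain of 4 nodes with a double edge between the middle two (F_4). A semisimple Lie algebra decomposes uniquely as the direct sum of simple ideals, one per connected component of its Dynkin diagram, so g ≅ B_6 ⊕ F_4 (dimension 78 + 52 = 130).

type B_6 ⊕ type F_4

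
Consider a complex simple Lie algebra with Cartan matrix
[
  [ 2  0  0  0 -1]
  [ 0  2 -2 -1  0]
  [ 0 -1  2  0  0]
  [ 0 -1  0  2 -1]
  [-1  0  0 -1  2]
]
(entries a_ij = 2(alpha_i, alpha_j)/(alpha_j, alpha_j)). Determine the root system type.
The matrix has rank 5 with 2's on the diagonal. Reading the off-diagonal entries as Dynkin edges (a single edge where a_ij = a_ji = -1; a double or triple edge where a_ij * a_ji = 2 or 3), the diagram is a chain of 5 nodes with a double edge at one end; the terminal node there is the unique short simple root (B_5). One simple-root ordering that puts it in standard form is (alpha_1, alpha_5, alpha_4, alpha_2, alpha_3). So the algebra is type B_5, i.e. so(11).

B_5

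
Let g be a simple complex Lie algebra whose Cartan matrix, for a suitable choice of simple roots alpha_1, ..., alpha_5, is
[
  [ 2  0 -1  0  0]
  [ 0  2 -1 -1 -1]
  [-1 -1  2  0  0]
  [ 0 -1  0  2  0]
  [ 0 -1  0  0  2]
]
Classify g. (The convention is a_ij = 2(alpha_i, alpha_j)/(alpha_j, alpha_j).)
The matrix has rank 5 with 2's on the diagonal. Reading the off-diagonal entries as Dynkin edges (a single edge where a_ij = a_ji = -1; a double or triple edge where a_ij * a_ji = 2 or 3), the diagram is a chain of 3 nodes with a fork of two nodes at one end (D_5). One simple-root ordering that puts it in standard form is (alpha_1, alpha_3, alpha_2, alpha_4, alpha_5). So the algebra is type D_5, i.e. so(10).

type D_5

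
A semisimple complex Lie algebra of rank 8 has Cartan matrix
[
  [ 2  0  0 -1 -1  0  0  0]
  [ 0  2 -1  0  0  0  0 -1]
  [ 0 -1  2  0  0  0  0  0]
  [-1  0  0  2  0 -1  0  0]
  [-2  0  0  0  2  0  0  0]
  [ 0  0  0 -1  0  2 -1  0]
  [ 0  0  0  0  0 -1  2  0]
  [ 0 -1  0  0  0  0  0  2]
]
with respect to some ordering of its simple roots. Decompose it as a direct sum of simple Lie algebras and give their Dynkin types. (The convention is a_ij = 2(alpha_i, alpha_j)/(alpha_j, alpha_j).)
The diagram associated to this matrix has two connected components: the simple roots {alpha_2, alpha_3, alpha_8} form a chain of 3 nodes with single edges (A_3), and {alpha_1, alpha_4, alpha_5, alpha_6, alpha_7} form a chain of 5 nodes with a double edge at one end; the terminal node there is the unique long simple root (C_5). A semisimple Lie algebra decomposes uniquely as the direct sum of simple ideals, one per connected component of its Dynkin diagram, so g ≅ A_3 ⊕ C_5 (dimension 15 + 55 = 70).

A3 + C5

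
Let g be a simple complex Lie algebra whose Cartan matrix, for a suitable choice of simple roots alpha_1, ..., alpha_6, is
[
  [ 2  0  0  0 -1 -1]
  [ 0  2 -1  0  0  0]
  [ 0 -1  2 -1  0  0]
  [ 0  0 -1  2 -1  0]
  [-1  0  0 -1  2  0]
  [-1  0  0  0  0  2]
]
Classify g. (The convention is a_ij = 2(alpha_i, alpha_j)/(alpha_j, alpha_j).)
The matrix has rank 6 with 2's on the diagonal. Reading the off-diagonal entries as Dynkin edges (a single edge where a_ij = a_ji = -1; a double or triple edge where a_ij * a_ji = 2 or 3), the diagram is a chain of 6 nodes with single edges (A_6). One simple-root ordering that puts it in standard form is (alpha_2, alpha_3, alpha_4, alpha_5, alpha_1, alpha_6). So the algebra is type A_6, i.e. sl(7).

A_6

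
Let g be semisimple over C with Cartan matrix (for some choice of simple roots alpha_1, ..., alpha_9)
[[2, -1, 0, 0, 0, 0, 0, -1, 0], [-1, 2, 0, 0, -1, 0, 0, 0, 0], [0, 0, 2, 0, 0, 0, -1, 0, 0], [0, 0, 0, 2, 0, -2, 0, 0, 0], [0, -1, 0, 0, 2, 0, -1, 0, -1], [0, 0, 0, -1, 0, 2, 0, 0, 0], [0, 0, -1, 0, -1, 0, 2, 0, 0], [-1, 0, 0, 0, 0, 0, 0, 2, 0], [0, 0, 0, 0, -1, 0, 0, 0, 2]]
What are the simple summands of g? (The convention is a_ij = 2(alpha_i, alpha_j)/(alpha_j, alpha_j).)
B_2 + E_7

The diagram associated to this matrix has two connected components: the simple roots {alpha_4, alpha_6} form a chain of 2 nodes with a double edge at one end; the terminal node there is the unique short simple root (B_2), and {alpha_1, alpha_2, alpha_3, alpha_5, alpha_7, alpha_8, alpha_9} form a chain of 6 nodes with one extra node attached to the third node from one end (E_7). A semisimple Lie algebra decomposes uniquely as the direct sum of simple ideals, one per connected component of its Dynkin diagram, so g ≅ B_2 ⊕ E_7 (dimension 10 + 133 = 143).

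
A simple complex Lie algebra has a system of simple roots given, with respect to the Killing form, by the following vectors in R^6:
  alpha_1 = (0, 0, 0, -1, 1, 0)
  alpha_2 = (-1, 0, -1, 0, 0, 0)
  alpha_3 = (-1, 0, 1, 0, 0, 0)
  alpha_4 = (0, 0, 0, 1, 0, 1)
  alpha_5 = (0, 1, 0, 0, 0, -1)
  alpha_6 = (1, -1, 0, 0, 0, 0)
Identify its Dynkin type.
D_6 (so(12))

Compute the Cartan integers a_ij = 2(alpha_i, alpha_j)/(alpha_j, alpha_j); the resulting 6x6 Cartan matrix is
[[2, 0, 0, -1, 0, 0], [0, 2, 0, 0, 0, -1], [0, 0, 2, 0, 0, -1], [-1, 0, 0, 2, -1, 0], [0, 0, 0, -1, 2, -1], [0, -1, -1, 0, -1, 2]].
All simple roots have the same length, so the diagram is simply laced. The associated Dynkin diagram is a chain of 4 nodes with a fork of two nodes at one end (D_6), so the type is D_6 (the algebra so(12)).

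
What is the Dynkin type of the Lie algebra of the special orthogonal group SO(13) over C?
This is so(13) with 13 odd, which has dimension 13(13-1)/2 = 78 and rank (13-1)/2 = 6. In the classification of classical Lie algebras, the orthogonal algebra so(2n+1) in an odd number of variables has type B_n; here n = 6, so the Dynkin diagram is a chain of 6 nodes with a double edge at one end; the terminal node there is the unique short simple root (B_6). Hence the type is B_6.

B6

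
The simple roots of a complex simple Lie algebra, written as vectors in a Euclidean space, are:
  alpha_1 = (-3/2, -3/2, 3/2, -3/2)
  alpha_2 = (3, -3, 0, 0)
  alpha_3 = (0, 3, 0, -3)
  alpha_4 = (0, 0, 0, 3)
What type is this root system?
Compute the Cartan integers a_ij = 2(alpha_i, alpha_j)/(alpha_j, alpha_j); the resulting 4x4 Cartan matrix is
[[2, 0, 0, -1], [0, 2, -1, 0], [0, -1, 2, -2], [-1, 0, -1, 2]].
The roots have two lengths (squared-length ratio 2:1); the short ones are alpha_{1,4}. The associated Dynkin diagram is a chain of 4 nodes with a double edge between the middle two (F_4), so the type is F_4.

F_4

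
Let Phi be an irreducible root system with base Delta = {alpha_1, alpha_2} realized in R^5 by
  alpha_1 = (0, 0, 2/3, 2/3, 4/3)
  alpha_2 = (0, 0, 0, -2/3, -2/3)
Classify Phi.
type G_2

Compute the Cartan integers a_ij = 2(alpha_i, alpha_j)/(alpha_j, alpha_j); the resulting 2x2 Cartan matrix is
[[2, -3], [-1, 2]].
The roots have two lengths (squared-length ratio 3:1); the short ones are alpha_{2}. The associated Dynkin diagram is two nodes joined by a triple edge (G_2), so the type is G_2.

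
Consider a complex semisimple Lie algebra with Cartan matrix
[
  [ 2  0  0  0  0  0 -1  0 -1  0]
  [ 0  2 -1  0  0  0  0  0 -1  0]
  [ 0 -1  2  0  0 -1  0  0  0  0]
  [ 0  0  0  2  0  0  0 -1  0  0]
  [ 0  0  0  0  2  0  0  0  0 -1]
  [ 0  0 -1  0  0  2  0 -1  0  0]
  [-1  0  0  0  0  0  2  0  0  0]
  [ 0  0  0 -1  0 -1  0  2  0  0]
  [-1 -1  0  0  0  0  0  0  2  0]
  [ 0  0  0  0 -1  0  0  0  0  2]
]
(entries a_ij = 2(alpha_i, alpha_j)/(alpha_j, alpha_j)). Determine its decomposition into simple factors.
type A_2 ⊕ type A_8

The diagram associated to this matrix has two connected components: the simple roots {alpha_5, alpha_10} form a chain of 2 nodes with single edges (A_2), and {alpha_1, alpha_2, alpha_3, alpha_4, alpha_6, alpha_7, alpha_8, alpha_9} form a chain of 8 nodes with single edges (A_8). A semisimple Lie algebra decomposes uniquely as the direct sum of simple ideals, one per connected component of its Dynkin diagram, so g ≅ A_2 ⊕ A_8 (dimension 8 + 80 = 88).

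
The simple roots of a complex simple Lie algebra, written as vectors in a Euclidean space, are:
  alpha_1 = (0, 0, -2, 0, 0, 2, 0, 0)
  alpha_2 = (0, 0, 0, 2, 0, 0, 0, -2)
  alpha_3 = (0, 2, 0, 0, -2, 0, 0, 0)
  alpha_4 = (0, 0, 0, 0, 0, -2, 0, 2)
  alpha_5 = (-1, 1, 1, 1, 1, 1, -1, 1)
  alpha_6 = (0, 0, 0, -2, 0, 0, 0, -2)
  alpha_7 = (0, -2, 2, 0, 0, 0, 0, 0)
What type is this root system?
Compute the Cartan integers a_ij = 2(alpha_i, alpha_j)/(alpha_j, alpha_j); the resulting 7x7 Cartan matrix is
[[2, 0, 0, -1, 0, 0, -1], [0, 2, 0, -1, 0, 0, 0], [0, 0, 2, 0, 0, 0, -1], [-1, -1, 0, 2, 0, -1, 0], [0, 0, 0, 0, 2, -1, 0], [0, 0, 0, -1, -1, 2, 0], [-1, 0, -1, 0, 0, 0, 2]].
All simple roots have the same length, so the diagram is simply laced. The associated Dynkin diagram is a chain of 6 nodes with one extra node attached to the third node from one end (E_7), so the type is E_7.

type E_7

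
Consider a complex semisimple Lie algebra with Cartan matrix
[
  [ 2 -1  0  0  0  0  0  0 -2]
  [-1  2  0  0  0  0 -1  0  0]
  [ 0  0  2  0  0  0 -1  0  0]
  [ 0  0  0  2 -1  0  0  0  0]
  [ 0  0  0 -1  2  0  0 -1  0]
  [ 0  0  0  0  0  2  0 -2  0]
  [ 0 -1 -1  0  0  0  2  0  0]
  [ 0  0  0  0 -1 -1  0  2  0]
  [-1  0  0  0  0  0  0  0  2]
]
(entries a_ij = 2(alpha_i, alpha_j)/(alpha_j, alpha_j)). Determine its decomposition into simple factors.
The diagram associated to this matrix has two connected components: the simple roots {alpha_1, alpha_2, alpha_3, alpha_7, alpha_9} form a chain of 5 nodes with a double edge at one end; the terminal node there is the unique short simple root (B_5), and {alpha_4, alpha_5, alpha_6, alpha_8} form a chain of 4 nodes with a double edge at one end; the terminal node there is the unique long simple root (C_4). A semisimple Lie algebra decomposes uniquely as the direct sum of simple ideals, one per connected component of its Dynkin diagram, so g ≅ B_5 ⊕ C_4 (dimension 55 + 36 = 91).

type B_5 ⊕ type C_4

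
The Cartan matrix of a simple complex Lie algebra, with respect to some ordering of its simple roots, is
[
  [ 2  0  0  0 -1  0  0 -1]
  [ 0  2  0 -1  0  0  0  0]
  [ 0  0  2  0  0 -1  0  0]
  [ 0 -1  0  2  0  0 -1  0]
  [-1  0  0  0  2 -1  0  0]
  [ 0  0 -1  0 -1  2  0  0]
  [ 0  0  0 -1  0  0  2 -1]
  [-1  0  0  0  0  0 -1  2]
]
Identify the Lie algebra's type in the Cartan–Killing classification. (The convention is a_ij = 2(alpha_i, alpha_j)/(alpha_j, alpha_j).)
The matrix has rank 8 with 2's on the diagonal. Reading the off-diagonal entries as Dynkin edges (a single edge where a_ij = a_ji = -1; a double or triple edge where a_ij * a_ji = 2 or 3), the diagram is a chain of 8 nodes with single edges (A_8). One simple-root ordering that puts it in standard form is (alpha_3, alpha_6, alpha_5, alpha_1, alpha_8, alpha_7, alpha_4, alpha_2). So the algebra is type A_8, i.e. sl(9).

A_8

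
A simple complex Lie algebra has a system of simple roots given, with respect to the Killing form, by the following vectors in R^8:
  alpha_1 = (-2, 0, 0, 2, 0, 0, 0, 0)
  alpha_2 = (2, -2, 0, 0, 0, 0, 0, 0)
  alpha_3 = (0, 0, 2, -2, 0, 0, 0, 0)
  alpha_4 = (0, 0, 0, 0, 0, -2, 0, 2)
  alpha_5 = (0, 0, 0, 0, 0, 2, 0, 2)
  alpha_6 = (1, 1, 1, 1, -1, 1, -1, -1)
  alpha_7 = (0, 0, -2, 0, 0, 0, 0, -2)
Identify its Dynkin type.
type E_7

Compute the Cartan integers a_ij = 2(alpha_i, alpha_j)/(alpha_j, alpha_j); the resulting 7x7 Cartan matrix is
[[2, -1, -1, 0, 0, 0, 0], [-1, 2, 0, 0, 0, 0, 0], [-1, 0, 2, 0, 0, 0, -1], [0, 0, 0, 2, 0, -1, -1], [0, 0, 0, 0, 2, 0, -1], [0, 0, 0, -1, 0, 2, 0], [0, 0, -1, -1, -1, 0, 2]].
All simple roots have the same length, so the diagram is simply laced. The associated Dynkin diagram is a chain of 6 nodes with one extra node attached to the third node from one end (E_7), so the type is E_7.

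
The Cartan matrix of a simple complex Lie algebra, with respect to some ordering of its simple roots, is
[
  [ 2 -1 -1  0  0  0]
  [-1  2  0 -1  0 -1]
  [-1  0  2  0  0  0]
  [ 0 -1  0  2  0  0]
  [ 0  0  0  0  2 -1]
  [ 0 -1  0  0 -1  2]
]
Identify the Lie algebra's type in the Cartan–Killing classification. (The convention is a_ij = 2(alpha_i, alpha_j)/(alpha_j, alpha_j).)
E_6

The matrix has rank 6 with 2's on the diagonal. Reading the off-diagonal entries as Dynkin edges (a single edge where a_ij = a_ji = -1; a double or triple edge where a_ij * a_ji = 2 or 3), the diagram is a chain of 5 nodes with one extra node attached to the third node from one end (E_6). One simple-root ordering that puts it in standard form is (alpha_3, alpha_4, alpha_1, alpha_2, alpha_6, alpha_5). So the algebra is type E_6.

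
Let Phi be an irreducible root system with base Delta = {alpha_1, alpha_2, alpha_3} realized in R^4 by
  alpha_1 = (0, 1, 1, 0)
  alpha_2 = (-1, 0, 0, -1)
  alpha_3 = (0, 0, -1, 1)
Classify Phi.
type A_3

Compute the Cartan integers a_ij = 2(alpha_i, alpha_j)/(alpha_j, alpha_j); the resulting 3x3 Cartan matrix is
[[2, 0, -1], [0, 2, -1], [-1, -1, 2]].
All simple roots have the same length, so the diagram is simply laced. The associated Dynkin diagram is a chain of 3 nodes with single edges (A_3), so the type is A_3 (the algebra sl(4)).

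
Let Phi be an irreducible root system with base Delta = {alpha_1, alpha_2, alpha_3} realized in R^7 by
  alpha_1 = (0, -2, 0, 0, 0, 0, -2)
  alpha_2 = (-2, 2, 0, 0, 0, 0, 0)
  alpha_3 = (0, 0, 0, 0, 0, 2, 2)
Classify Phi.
Compute the Cartan integers a_ij = 2(alpha_i, alpha_j)/(alpha_j, alpha_j); the resulting 3x3 Cartan matrix is
[[2, -1, -1], [-1, 2, 0], [-1, 0, 2]].
All simple roots have the same length, so the diagram is simply laced. The associated Dynkin diagram is a chain of 3 nodes with single edges (A_3), so the type is A_3 (the algebra sl(4)).

A_3 (sl(4))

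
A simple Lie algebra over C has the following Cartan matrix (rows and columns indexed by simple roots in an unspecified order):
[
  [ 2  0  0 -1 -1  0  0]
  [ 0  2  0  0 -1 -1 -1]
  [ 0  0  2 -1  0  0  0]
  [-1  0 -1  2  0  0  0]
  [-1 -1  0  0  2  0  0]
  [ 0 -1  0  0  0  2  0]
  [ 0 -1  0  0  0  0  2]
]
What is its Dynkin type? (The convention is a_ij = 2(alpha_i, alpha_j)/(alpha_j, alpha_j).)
The matrix has rank 7 with 2's on the diagonal. Reading the off-diagonal entries as Dynkin edges (a single edge where a_ij = a_ji = -1; a double or triple edge where a_ij * a_ji = 2 or 3), the diagram is a chain of 5 nodes with a fork of two nodes at one end (D_7). One simple-root ordering that puts it in standard form is (alpha_3, alpha_4, alpha_1, alpha_5, alpha_2, alpha_7, alpha_6). So the algebra is type D_7, i.e. so(14).

D7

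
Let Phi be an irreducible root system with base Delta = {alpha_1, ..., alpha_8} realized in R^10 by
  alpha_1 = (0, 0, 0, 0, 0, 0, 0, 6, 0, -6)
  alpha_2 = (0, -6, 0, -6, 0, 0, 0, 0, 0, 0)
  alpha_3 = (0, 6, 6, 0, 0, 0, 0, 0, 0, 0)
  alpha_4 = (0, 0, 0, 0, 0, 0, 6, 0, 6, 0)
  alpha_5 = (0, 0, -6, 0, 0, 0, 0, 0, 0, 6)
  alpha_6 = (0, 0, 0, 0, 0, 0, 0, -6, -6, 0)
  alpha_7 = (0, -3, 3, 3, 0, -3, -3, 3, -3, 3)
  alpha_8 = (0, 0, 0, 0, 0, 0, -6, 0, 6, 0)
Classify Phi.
Compute the Cartan integers a_ij = 2(alpha_i, alpha_j)/(alpha_j, alpha_j); the resulting 8x8 Cartan matrix is
[[2, 0, 0, 0, -1, -1, 0, 0], [0, 2, -1, 0, 0, 0, 0, 0], [0, -1, 2, 0, -1, 0, 0, 0], [0, 0, 0, 2, 0, -1, -1, 0], [-1, 0, -1, 0, 2, 0, 0, 0], [-1, 0, 0, -1, 0, 2, 0, -1], [0, 0, 0, -1, 0, 0, 2, 0], [0, 0, 0, 0, 0, -1, 0, 2]].
All simple roots have the same length, so the diagram is simply laced. The associated Dynkin diagram is a chain of 7 nodes with one extra node attached to the third node from one end (E_8), so the type is E_8.

type E_8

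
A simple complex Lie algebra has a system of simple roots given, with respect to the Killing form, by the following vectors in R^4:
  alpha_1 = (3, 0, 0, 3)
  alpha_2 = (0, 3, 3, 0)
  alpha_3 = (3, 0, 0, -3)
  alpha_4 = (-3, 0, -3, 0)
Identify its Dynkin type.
Compute the Cartan integers a_ij = 2(alpha_i, alpha_j)/(alpha_j, alpha_j); the resulting 4x4 Cartan matrix is
[[2, 0, 0, -1], [0, 2, 0, -1], [0, 0, 2, -1], [-1, -1, -1, 2]].
All simple roots have the same length, so the diagram is simply laced. The associated Dynkin diagram is a chain of 2 nodes with a fork of two nodes at one end (D_4), so the type is D_4 (the algebra so(8)).

type D_4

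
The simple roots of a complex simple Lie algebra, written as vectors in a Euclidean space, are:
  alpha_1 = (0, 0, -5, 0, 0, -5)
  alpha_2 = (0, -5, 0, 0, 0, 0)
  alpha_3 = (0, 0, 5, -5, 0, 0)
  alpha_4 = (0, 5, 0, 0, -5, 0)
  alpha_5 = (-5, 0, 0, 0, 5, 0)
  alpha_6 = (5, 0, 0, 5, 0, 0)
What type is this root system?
B_6

Compute the Cartan integers a_ij = 2(alpha_i, alpha_j)/(alpha_j, alpha_j); the resulting 6x6 Cartan matrix is
[[2, 0, -1, 0, 0, 0], [0, 2, 0, -1, 0, 0], [-1, 0, 2, 0, 0, -1], [0, -2, 0, 2, -1, 0], [0, 0, 0, -1, 2, -1], [0, 0, -1, 0, -1, 2]].
The roots have two lengths (squared-length ratio 2:1); the short ones are alpha_{2}. The associated Dynkin diagram is a chain of 6 nodes with a double edge at one end; the terminal node there is the unique short simple root (B_6), so the type is B_6 (the algebra so(13)).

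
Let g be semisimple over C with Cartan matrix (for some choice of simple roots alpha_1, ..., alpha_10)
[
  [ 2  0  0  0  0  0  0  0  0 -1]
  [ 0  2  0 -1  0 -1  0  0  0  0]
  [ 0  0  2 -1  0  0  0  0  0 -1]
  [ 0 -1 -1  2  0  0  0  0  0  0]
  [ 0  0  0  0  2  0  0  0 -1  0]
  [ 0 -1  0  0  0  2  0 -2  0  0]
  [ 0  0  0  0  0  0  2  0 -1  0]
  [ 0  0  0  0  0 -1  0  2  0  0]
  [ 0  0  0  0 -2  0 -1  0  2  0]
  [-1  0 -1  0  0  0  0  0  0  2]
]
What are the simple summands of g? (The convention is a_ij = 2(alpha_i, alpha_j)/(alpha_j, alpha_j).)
B_3 ⊕ B_7

The diagram associated to this matrix has two connected components: the simple roots {alpha_5, alpha_7, alpha_9} form a chain of 3 nodes with a double edge at one end; the terminal node there is the unique short simple root (B_3), and {alpha_1, alpha_2, alpha_3, alpha_4, alpha_6, alpha_8, alpha_10} form a chain of 7 nodes with a double edge at one end; the terminal node there is the unique short simple root (B_7). A semisimple Lie algebra decomposes uniquely as the direct sum of simple ideals, one per connected component of its Dynkin diagram, so g ≅ B_3 ⊕ B_7 (dimension 21 + 105 = 126).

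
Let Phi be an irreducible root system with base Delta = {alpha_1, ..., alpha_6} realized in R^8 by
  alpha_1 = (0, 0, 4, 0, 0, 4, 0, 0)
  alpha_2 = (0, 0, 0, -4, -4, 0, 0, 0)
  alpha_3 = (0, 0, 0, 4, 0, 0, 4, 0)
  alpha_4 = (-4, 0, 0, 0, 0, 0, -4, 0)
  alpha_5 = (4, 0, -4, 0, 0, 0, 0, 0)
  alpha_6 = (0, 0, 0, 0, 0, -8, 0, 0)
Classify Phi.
C_6

Compute the Cartan integers a_ij = 2(alpha_i, alpha_j)/(alpha_j, alpha_j); the resulting 6x6 Cartan matrix is
[[2, 0, 0, 0, -1, -1], [0, 2, -1, 0, 0, 0], [0, -1, 2, -1, 0, 0], [0, 0, -1, 2, -1, 0], [-1, 0, 0, -1, 2, 0], [-2, 0, 0, 0, 0, 2]].
The roots have two lengths (squared-length ratio 2:1); the short ones are alpha_{1,2,3,4,5}. The associated Dynkin diagram is a chain of 6 nodes with a double edge at one end; the terminal node there is the unique long simple root (C_6), so the type is C_6 (the algebra sp(12)).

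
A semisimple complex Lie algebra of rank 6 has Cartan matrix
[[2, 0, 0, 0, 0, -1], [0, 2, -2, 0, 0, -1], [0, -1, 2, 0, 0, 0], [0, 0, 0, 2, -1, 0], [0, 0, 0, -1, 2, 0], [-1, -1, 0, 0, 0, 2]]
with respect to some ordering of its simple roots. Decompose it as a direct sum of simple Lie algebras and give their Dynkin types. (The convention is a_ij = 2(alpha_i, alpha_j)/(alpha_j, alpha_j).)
The diagram associated to this matrix has two connected components: the simple roots {alpha_4, alpha_5} form a chain of 2 nodes with single edges (A_2), and {alpha_1, alpha_2, alpha_3, alpha_6} form a chain of 4 nodes with a double edge at one end; the terminal node there is the unique short simple root (B_4). A semisimple Lie algebra decomposes uniquely as the direct sum of simple ideals, one per connected component of its Dynkin diagram, so g ≅ A_2 ⊕ B_4 (dimension 8 + 36 = 44).

A2 + B4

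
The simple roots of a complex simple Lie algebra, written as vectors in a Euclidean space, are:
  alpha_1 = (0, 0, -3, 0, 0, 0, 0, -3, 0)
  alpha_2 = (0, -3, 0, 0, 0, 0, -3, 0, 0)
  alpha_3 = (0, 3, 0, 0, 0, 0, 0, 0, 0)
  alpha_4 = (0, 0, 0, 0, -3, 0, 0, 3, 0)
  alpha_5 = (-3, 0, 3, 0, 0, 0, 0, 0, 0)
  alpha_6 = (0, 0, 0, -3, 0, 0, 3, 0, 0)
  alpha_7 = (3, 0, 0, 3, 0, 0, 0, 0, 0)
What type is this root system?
B7

Compute the Cartan integers a_ij = 2(alpha_i, alpha_j)/(alpha_j, alpha_j); the resulting 7x7 Cartan matrix is
[[2, 0, 0, -1, -1, 0, 0], [0, 2, -2, 0, 0, -1, 0], [0, -1, 2, 0, 0, 0, 0], [-1, 0, 0, 2, 0, 0, 0], [-1, 0, 0, 0, 2, 0, -1], [0, -1, 0, 0, 0, 2, -1], [0, 0, 0, 0, -1, -1, 2]].
The roots have two lengths (squared-length ratio 2:1); the short ones are alpha_{3}. The associated Dynkin diagram is a chain of 7 nodes with a double edge at one end; the terminal node there is the unique short simple root (B_7), so the type is B_7 (the algebra so(15)).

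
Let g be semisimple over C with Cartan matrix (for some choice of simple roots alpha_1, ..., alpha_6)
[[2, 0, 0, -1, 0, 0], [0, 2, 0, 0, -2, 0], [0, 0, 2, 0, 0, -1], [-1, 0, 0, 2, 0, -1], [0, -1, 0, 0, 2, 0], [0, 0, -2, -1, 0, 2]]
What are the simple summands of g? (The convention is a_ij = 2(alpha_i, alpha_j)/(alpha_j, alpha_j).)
B2 + B4

The diagram associated to this matrix has two connected components: the simple roots {alpha_2, alpha_5} form a chain of 2 nodes with a double edge at one end; the terminal node there is the unique short simple root (B_2), and {alpha_1, alpha_3, alpha_4, alpha_6} form a chain of 4 nodes with a double edge at one end; the terminal node there is the unique short simple root (B_4). A semisimple Lie algebra decomposes uniquely as the direct sum of simple ideals, one per connected component of its Dynkin diagram, so g ≅ B_2 ⊕ B_4 (dimension 10 + 36 = 46).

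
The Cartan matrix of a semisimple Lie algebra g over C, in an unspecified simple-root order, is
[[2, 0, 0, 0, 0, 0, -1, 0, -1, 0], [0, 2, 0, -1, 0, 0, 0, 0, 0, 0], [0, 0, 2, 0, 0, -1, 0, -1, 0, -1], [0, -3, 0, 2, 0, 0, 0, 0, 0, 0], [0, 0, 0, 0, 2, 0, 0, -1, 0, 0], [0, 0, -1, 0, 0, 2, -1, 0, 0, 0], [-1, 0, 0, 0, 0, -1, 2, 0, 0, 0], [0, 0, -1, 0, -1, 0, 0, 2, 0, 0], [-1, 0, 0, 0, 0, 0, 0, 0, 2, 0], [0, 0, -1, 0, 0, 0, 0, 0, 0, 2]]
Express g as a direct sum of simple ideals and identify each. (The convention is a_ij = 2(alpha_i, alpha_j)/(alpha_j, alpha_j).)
E_8 ⊕ G_2

The diagram associated to this matrix has two connected components: the simple roots {alpha_1, alpha_3, alpha_5, alpha_6, alpha_7, alpha_8, alpha_9, alpha_10} form a chain of 7 nodes with one extra node attached to the third node from one end (E_8), and {alpha_2, alpha_4} form two nodes joined by a triple edge (G_2). A semisimple Lie algebra decomposes uniquely as the direct sum of simple ideals, one per connected component of its Dynkin diagram, so g ≅ E_8 ⊕ G_2 (dimension 248 + 14 = 262).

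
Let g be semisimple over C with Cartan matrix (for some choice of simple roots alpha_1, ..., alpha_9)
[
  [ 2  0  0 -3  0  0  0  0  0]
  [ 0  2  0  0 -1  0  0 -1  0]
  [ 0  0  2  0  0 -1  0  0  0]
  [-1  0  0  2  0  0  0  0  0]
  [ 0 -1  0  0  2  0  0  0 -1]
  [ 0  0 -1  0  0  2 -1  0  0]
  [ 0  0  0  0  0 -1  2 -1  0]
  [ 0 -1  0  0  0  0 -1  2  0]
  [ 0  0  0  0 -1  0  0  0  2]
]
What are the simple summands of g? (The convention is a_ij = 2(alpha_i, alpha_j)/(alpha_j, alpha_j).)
A7 + G2

The diagram associated to this matrix has two connected components: the simple roots {alpha_2, alpha_3, alpha_5, alpha_6, alpha_7, alpha_8, alpha_9} form a chain of 7 nodes with single edges (A_7), and {alpha_1, alpha_4} form two nodes joined by a triple edge (G_2). A semisimple Lie algebra decomposes uniquely as the direct sum of simple ideals, one per connected component of its Dynkin diagram, so g ≅ A_7 ⊕ G_2 (dimension 63 + 14 = 77).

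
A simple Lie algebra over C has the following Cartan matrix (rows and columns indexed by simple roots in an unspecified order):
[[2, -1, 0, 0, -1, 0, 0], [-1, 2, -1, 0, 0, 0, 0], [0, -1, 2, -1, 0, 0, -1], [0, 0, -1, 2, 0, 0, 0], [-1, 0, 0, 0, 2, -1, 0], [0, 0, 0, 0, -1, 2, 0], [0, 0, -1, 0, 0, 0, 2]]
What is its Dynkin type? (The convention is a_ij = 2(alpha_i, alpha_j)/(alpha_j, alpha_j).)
D7

The matrix has rank 7 with 2's on the diagonal. Reading the off-diagonal entries as Dynkin edges (a single edge where a_ij = a_ji = -1; a double or triple edge where a_ij * a_ji = 2 or 3), the diagram is a chain of 5 nodes with a fork of two nodes at one end (D_7). One simple-root ordering that puts it in standard form is (alpha_6, alpha_5, alpha_1, alpha_2, alpha_3, alpha_7, alpha_4). So the algebra is type D_7, i.e. so(14).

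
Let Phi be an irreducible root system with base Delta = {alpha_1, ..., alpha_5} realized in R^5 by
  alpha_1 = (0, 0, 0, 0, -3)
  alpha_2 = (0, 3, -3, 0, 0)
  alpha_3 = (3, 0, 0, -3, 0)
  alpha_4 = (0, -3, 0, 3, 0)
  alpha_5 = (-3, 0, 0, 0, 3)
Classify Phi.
type B_5

Compute the Cartan integers a_ij = 2(alpha_i, alpha_j)/(alpha_j, alpha_j); the resulting 5x5 Cartan matrix is
[[2, 0, 0, 0, -1], [0, 2, 0, -1, 0], [0, 0, 2, -1, -1], [0, -1, -1, 2, 0], [-2, 0, -1, 0, 2]].
The roots have two lengths (squared-length ratio 2:1); the short ones are alpha_{1}. The associated Dynkin diagram is a chain of 5 nodes with a double edge at one end; the terminal node there is the unique short simple root (B_5), so the type is B_5 (the algebra so(11)).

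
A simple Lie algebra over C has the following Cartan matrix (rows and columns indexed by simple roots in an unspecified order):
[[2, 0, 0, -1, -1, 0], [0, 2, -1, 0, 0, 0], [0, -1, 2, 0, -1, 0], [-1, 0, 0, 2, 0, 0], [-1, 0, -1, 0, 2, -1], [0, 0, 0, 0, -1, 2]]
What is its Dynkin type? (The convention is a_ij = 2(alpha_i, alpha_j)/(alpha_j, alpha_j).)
E_6

The matrix has rank 6 with 2's on the diagonal. Reading the off-diagonal entries as Dynkin edges (a single edge where a_ij = a_ji = -1; a double or triple edge where a_ij * a_ji = 2 or 3), the diagram is a chain of 5 nodes with one extra node attached to the third node from one end (E_6). One simple-root ordering that puts it in standard form is (alpha_2, alpha_6, alpha_3, alpha_5, alpha_1, alpha_4). So the algebra is type E_6.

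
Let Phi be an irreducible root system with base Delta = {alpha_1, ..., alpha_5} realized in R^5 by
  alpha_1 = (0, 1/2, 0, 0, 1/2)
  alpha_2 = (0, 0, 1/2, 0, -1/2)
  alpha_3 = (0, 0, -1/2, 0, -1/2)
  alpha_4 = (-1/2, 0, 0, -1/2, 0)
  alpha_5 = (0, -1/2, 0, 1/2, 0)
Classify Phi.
D_5 (so(10))

Compute the Cartan integers a_ij = 2(alpha_i, alpha_j)/(alpha_j, alpha_j); the resulting 5x5 Cartan matrix is
[[2, -1, -1, 0, -1], [-1, 2, 0, 0, 0], [-1, 0, 2, 0, 0], [0, 0, 0, 2, -1], [-1, 0, 0, -1, 2]].
All simple roots have the same length, so the diagram is simply laced. The associated Dynkin diagram is a chain of 3 nodes with a fork of two nodes at one end (D_5), so the type is D_5 (the algebra so(10)).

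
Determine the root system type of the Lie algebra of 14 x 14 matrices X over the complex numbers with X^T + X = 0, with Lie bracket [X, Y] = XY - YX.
D_7

This is so(14) with 14 even, which has dimension 14(14-1)/2 = 91 and rank 14/2 = 7. In the classification of classical Lie algebras, the orthogonal algebra so(2n) in an even number of variables has type D_n; here n = 7, so the Dynkin diagram is a chain of 5 nodes with a fork of two nodes at one end (D_7). Hence the type is D_7.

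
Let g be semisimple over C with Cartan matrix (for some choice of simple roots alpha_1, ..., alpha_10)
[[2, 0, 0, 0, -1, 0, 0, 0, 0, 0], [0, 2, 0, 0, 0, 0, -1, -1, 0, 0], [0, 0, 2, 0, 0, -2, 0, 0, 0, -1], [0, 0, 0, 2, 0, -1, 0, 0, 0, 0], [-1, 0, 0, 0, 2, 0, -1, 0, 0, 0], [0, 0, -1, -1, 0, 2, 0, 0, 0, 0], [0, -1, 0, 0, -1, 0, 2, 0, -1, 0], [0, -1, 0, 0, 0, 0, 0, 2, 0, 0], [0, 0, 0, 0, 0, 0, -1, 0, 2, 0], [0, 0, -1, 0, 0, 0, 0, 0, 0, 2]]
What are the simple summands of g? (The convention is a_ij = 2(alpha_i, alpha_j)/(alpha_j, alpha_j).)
E_6 ⊕ F_4

The diagram associated to this matrix has two connected components: the simple roots {alpha_1, alpha_2, alpha_5, alpha_7, alpha_8, alpha_9} form a chain of 5 nodes with one extra node attached to the third node from one end (E_6), and {alpha_3, alpha_4, alpha_6, alpha_10} form a chain of 4 nodes with a double edge between the middle two (F_4). A semisimple Lie algebra decomposes uniquely as the direct sum of simple ideals, one per connected component of its Dynkin diagram, so g ≅ E_6 ⊕ F_4 (dimension 78 + 52 = 130).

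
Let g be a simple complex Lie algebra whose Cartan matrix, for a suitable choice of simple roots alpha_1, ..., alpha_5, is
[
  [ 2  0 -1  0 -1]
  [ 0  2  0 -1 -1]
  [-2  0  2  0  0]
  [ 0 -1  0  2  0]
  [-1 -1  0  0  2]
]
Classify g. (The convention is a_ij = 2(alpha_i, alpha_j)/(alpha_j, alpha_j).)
The matrix has rank 5 with 2's on the diagonal. Reading the off-diagonal entries as Dynkin edges (a single edge where a_ij = a_ji = -1; a double or triple edge where a_ij * a_ji = 2 or 3), the diagram is a chain of 5 nodes with a double edge at one end; the terminal node there is the unique long simple root (C_5). One simple-root ordering that puts it in standard form is (alpha_4, alpha_2, alpha_5, alpha_1, alpha_3). So the algebra is type C_5, i.e. sp(10).

C5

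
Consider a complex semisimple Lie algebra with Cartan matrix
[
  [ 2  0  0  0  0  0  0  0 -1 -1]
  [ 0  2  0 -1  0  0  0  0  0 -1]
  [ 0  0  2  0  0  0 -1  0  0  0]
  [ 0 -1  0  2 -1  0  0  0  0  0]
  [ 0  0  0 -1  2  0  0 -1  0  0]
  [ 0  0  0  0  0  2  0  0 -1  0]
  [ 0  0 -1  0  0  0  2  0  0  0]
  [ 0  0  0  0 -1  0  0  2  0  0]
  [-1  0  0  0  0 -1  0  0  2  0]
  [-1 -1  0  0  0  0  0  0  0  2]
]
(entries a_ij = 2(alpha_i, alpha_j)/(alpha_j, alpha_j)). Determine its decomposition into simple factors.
The diagram associated to this matrix has two connected components: the simple roots {alpha_3, alpha_7} form a chain of 2 nodes with single edges (A_2), and {alpha_1, alpha_2, alpha_4, alpha_5, alpha_6, alpha_8, alpha_9, alpha_10} form a chain of 8 nodes with single edges (A_8). A semisimple Lie algebra decomposes uniquely as the direct sum of simple ideals, one per connected component of its Dynkin diagram, so g ≅ A_2 ⊕ A_8 (dimension 8 + 80 = 88).

A_2 + A_8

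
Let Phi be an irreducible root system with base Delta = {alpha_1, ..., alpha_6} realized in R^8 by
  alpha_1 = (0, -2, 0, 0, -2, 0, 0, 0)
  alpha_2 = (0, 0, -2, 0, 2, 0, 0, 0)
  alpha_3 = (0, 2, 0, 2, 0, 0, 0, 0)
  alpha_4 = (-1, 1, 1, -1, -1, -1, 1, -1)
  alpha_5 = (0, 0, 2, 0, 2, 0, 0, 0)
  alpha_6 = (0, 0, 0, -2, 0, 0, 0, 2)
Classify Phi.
Compute the Cartan integers a_ij = 2(alpha_i, alpha_j)/(alpha_j, alpha_j); the resulting 6x6 Cartan matrix is
[[2, -1, -1, 0, -1, 0], [-1, 2, 0, -1, 0, 0], [-1, 0, 2, 0, 0, -1], [0, -1, 0, 2, 0, 0], [-1, 0, 0, 0, 2, 0], [0, 0, -1, 0, 0, 2]].
All simple roots have the same length, so the diagram is simply laced. The associated Dynkin diagram is a chain of 5 nodes with one extra node attached to the third node from one end (E_6), so the type is E_6.

type E_6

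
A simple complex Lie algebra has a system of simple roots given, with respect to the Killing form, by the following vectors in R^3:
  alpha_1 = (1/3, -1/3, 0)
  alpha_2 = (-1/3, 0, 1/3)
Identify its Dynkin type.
Compute the Cartan integers a_ij = 2(alpha_i, alpha_j)/(alpha_j, alpha_j); the resulting 2x2 Cartan matrix is
[[2, -1], [-1, 2]].
All simple roots have the same length, so the diagram is simply laced. The associated Dynkin diagram is a chain of 2 nodes with single edges (A_2), so the type is A_2 (the algebra sl(3)).

A_2 (sl(3))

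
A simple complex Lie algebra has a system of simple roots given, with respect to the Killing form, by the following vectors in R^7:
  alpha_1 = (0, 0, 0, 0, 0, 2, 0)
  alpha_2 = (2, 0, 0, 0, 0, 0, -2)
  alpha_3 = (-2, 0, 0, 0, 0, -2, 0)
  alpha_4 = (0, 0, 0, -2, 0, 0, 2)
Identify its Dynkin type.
Compute the Cartan integers a_ij = 2(alpha_i, alpha_j)/(alpha_j, alpha_j); the resulting 4x4 Cartan matrix is
[[2, 0, -1, 0], [0, 2, -1, -1], [-2, -1, 2, 0], [0, -1, 0, 2]].
The roots have two lengths (squared-length ratio 2:1); the short ones are alpha_{1}. The associated Dynkin diagram is a chain of 4 nodes with a double edge at one end; the terminal node there is the unique short simple root (B_4), so the type is B_4 (the algebra so(9)).

type B_4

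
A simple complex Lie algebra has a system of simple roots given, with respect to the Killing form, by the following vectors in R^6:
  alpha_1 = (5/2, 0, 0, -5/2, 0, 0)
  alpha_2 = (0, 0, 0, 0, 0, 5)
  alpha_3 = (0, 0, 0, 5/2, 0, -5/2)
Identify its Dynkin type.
Compute the Cartan integers a_ij = 2(alpha_i, alpha_j)/(alpha_j, alpha_j); the resulting 3x3 Cartan matrix is
[[2, 0, -1], [0, 2, -2], [-1, -1, 2]].
The roots have two lengths (squared-length ratio 2:1); the short ones are alpha_{1,3}. The associated Dynkin diagram is a chain of 3 nodes with a double edge at one end; the terminal node there is the unique long simple root (C_3), so the type is C_3 (the algebra sp(6)).

C_3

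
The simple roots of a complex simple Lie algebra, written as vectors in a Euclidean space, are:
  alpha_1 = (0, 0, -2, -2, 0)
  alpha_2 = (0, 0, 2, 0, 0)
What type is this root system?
Compute the Cartan integers a_ij = 2(alpha_i, alpha_j)/(alpha_j, alpha_j); the resulting 2x2 Cartan matrix is
[[2, -2], [-1, 2]].
The roots have two lengths (squared-length ratio 2:1); the short ones are alpha_{2}. The associated Dynkin diagram is a chain of 2 nodes with a double edge at one end; the terminal node there is the unique short simple root (B_2), so the type is B_2 (the algebra so(5)).

B_2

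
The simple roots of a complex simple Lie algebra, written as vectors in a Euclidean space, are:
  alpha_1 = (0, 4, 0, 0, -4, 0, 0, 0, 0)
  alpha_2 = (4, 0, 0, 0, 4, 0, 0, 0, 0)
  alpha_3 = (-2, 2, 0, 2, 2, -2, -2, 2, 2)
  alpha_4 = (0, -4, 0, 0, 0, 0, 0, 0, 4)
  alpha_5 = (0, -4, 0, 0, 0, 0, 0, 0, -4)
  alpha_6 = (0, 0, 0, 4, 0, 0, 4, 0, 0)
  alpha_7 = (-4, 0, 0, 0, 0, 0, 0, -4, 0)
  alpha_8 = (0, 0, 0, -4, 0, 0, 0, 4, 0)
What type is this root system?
E_8

Compute the Cartan integers a_ij = 2(alpha_i, alpha_j)/(alpha_j, alpha_j); the resulting 8x8 Cartan matrix is
[[2, -1, 0, -1, -1, 0, 0, 0], [-1, 2, 0, 0, 0, 0, -1, 0], [0, 0, 2, 0, -1, 0, 0, 0], [-1, 0, 0, 2, 0, 0, 0, 0], [-1, 0, -1, 0, 2, 0, 0, 0], [0, 0, 0, 0, 0, 2, 0, -1], [0, -1, 0, 0, 0, 0, 2, -1], [0, 0, 0, 0, 0, -1, -1, 2]].
All simple roots have the same length, so the diagram is simply laced. The associated Dynkin diagram is a chain of 7 nodes with one extra node attached to the third node from one end (E_8), so the type is E_8.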